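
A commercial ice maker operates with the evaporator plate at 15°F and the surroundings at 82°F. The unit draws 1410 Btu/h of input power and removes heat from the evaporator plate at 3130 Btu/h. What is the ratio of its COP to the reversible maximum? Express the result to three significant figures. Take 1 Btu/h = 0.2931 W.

COP_actual = Q̇_C/Ẇ = 3130/1410 = 2.220.
In absolute terms T_C = 263.71 K and T_H = 300.93 K, so ΔT = 37.22 K.
COP_Carnot = T_C/ΔT = 263.71/37.22 = 7.085.
η_II = COP_actual/COP_Carnot = 2.220/7.085 = 0.3133.

0.313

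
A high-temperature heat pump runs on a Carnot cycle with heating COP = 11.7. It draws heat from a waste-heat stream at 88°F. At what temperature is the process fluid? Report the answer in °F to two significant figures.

COP_HP = T_H/(T_H − T_C) rearranges to T_H = COP·T_C/(COP − 1).
With T_C = 304.26 K, T_H = 11.7 × 304.26/10.70 = 332.70 K.
Converting, 332.70 K = 139.18°F.

140 °F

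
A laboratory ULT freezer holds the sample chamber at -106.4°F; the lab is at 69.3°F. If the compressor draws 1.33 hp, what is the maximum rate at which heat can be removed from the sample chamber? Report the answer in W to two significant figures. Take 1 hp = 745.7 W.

2000 W

In absolute terms T_C = 196.26 K and T_H = 293.87 K, so ΔT = 97.61 K.
COP_Carnot = T_C/ΔT = 196.26/97.61 = 2.011.
Q̇_max = COP_Carnot × Ẇ = 2.011 × 1.330 hp = 2.674 hp = 1994 W.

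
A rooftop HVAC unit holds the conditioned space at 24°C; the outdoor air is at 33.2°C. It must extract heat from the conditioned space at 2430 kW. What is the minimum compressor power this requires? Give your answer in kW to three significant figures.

In absolute terms T_C = 297.15 K and T_H = 306.35 K, so ΔT = 9.200 K.
COP_Carnot = T_C/ΔT = 297.15/9.200 = 32.30.
Ẇ_min = Q̇/COP_Carnot = 2430/32.30 = 75.23 kW.

75.2 kW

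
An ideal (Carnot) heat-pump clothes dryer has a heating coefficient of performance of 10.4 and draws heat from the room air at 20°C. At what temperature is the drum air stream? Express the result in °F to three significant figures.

124 °F

COP_HP = T_H/(T_H − T_C) rearranges to T_H = COP·T_C/(COP − 1).
With T_C = 293.15 K, T_H = 10.4 × 293.15/9.400 = 324.34 K.
Converting, 324.34 K = 124.14°F.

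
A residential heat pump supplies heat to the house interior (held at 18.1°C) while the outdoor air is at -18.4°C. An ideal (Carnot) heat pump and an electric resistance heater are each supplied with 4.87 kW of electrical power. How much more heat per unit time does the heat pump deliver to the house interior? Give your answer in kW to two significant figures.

34 kW

In absolute terms T_C = 254.75 K and T_H = 291.25 K, so ΔT = 36.50 K.
COP_Carnot = T_H/ΔT = 291.25/36.50 = 7.979.
The heat pump delivers Q̇_H = COP × Ẇ = 38.86 kW; the resistance heater delivers Ẇ = 4.870 kW.
Extra = (COP − 1)·Ẇ = 33.99 kW.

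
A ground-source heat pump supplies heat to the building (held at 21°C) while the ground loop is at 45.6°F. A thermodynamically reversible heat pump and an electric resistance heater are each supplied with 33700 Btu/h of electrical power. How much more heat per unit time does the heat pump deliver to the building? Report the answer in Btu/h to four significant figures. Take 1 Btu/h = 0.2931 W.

703600 Btu/h

In absolute terms T_C = 280.71 K and T_H = 294.15 K, so ΔT = 13.44 K.
COP_Carnot = T_H/ΔT = 294.15/13.44 = 21.88.
The heat pump delivers Q̇_H = COP × Ẇ = 737300 Btu/h; the resistance heater delivers Ẇ = 33700 Btu/h.
Extra = (COP − 1)·Ẇ = 703600 Btu/h.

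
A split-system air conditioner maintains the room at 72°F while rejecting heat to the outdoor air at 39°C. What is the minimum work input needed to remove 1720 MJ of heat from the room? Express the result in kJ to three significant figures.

97700 kJ

In absolute terms T_C = 295.37 K and T_H = 312.15 K, so ΔT = 16.78 K.
The reversible limit is COP_R = T_C/ΔT = 17.60, so W_min = Q_C/COP = Q_C·ΔT/T_C.
W_min = 1720 × 16.78/295.37 = 97.70 MJ = 97700 kJ.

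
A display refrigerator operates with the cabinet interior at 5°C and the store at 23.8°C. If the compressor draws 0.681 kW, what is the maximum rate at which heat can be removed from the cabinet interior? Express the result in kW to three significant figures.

10.1 kW

In absolute terms T_C = 278.15 K and T_H = 296.95 K, so ΔT = 18.80 K.
COP_Carnot = T_C/ΔT = 278.15/18.80 = 14.80.
Q̇_max = COP_Carnot × Ẇ = 14.80 × 0.6810 kW = 10.08 kW.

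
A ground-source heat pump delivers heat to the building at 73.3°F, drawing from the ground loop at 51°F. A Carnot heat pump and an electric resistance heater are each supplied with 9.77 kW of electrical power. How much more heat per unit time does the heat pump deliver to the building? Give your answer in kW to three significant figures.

In absolute terms T_C = 283.71 K and T_H = 296.09 K, so ΔT = 12.39 K.
COP_Carnot = T_H/ΔT = 296.09/12.39 = 23.90.
The heat pump delivers Q̇_H = COP × Ẇ = 233.5 kW; the resistance heater delivers Ẇ = 9.770 kW.
Extra = (COP − 1)·Ẇ = 223.7 kW.

224 kW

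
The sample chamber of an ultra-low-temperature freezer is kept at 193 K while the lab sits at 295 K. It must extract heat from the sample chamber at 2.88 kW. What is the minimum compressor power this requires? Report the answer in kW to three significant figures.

1.52 kW

The reservoir spacing is ΔT = 295 − 193 = 102.0 K.
COP_Carnot = T_C/ΔT = 193.00/102.0 = 1.892.
Ẇ_min = Q̇/COP_Carnot = 2.880/1.892 = 1.522 kW.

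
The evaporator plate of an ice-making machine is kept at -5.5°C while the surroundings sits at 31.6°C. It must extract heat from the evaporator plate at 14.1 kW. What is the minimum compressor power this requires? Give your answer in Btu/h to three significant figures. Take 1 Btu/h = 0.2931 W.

6670 Btu/h

In absolute terms T_C = 267.65 K and T_H = 304.75 K, so ΔT = 37.10 K.
COP_Carnot = T_C/ΔT = 267.65/37.10 = 7.214.
Ẇ_min = Q̇/COP_Carnot = 14.10/7.214 = 1.954 kW = 6668 Btu/h.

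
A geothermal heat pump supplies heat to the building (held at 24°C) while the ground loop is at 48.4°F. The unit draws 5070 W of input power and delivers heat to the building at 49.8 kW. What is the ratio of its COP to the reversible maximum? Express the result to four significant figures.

0.4922

Converting, Q̇_H = 49.80 kW = 49800 W, so COP_actual = Q̇_H/Ẇ = 49800/5070 = 9.822.
In absolute terms T_C = 282.26 K and T_H = 297.15 K, so ΔT = 14.89 K.
COP_Carnot = T_H/ΔT = 297.15/14.89 = 19.96.
η_II = COP_actual/COP_Carnot = 9.822/19.96 = 0.4922.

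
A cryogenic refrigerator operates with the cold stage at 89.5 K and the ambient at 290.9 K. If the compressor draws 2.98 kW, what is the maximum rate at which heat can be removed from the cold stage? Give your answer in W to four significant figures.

1324 W

The reservoir spacing is ΔT = 290.9 − 89.5 = 201.4 K.
COP_Carnot = T_C/ΔT = 89.50/201.4 = 0.4444.
Q̇_max = COP_Carnot × Ẇ = 0.4444 × 2.980 kW = 1.324 kW = 1324 W.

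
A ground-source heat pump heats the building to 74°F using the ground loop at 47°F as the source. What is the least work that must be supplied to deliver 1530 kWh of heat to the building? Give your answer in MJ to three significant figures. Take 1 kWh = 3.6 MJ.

In absolute terms T_C = 281.48 K and T_H = 296.48 K, so ΔT = 15.00 K.
The reversible limit is COP_HP = T_H/ΔT = 19.77, so W_min = Q_H/COP = Q_H·ΔT/T_H.
W_min = 1530 × 15.00/296.48 = 77.41 kWh = 278.7 MJ.

279 MJ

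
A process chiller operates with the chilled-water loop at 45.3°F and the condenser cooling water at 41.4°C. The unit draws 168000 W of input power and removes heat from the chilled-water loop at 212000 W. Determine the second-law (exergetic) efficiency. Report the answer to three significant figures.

COP_actual = Q̇_C/Ẇ = 212000/168000 = 1.262.
In absolute terms T_C = 280.54 K and T_H = 314.55 K, so ΔT = 34.01 K.
COP_Carnot = T_C/ΔT = 280.54/34.01 = 8.248.
η_II = COP_actual/COP_Carnot = 1.262/8.248 = 0.1530.

0.153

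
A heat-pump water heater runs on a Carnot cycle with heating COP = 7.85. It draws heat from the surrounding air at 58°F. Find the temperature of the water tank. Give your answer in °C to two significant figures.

COP_HP = T_H/(T_H − T_C) rearranges to T_H = COP·T_C/(COP − 1).
With T_C = 287.59 K, T_H = 7.85 × 287.59/6.850 = 329.58 K.
Converting, 329.58 K = 56.43°C.

56 °C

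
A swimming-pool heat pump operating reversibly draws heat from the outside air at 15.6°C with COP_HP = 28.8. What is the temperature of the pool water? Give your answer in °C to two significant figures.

26 °C

COP_HP = T_H/(T_H − T_C) rearranges to T_H = COP·T_C/(COP − 1).
With T_C = 288.75 K, T_H = 28.8 × 288.75/27.80 = 299.14 K.
Converting, 299.14 K = 25.99°C.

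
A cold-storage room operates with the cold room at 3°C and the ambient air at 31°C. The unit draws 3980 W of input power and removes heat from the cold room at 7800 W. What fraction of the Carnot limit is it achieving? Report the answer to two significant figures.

COP_actual = Q̇_C/Ẇ = 7800/3980 = 1.960.
In absolute terms T_C = 276.15 K and T_H = 304.15 K, so ΔT = 28.00 K.
COP_Carnot = T_C/ΔT = 276.15/28.00 = 9.863.
η_II = COP_actual/COP_Carnot = 1.960/9.863 = 0.1987.

0.20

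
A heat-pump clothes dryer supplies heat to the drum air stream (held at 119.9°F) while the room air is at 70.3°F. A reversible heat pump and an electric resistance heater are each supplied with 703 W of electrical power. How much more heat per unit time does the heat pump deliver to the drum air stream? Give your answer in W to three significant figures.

In absolute terms T_C = 294.43 K and T_H = 321.98 K, so ΔT = 27.56 K.
COP_Carnot = T_H/ΔT = 321.98/27.56 = 11.68.
The heat pump delivers Q̇_H = COP × Ẇ = 8214 W; the resistance heater delivers Ẇ = 703.0 W.
Extra = (COP − 1)·Ẇ = 7511 W.

7510 W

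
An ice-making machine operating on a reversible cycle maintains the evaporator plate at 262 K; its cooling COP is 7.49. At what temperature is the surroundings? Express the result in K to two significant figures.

300 K

COP_R = T_C/(T_H − T_C) gives T_H − T_C = T_C/COP.
With T_C = 262.00 K, T_H = 262.00 × (1 + 1/7.49) = 296.98 K.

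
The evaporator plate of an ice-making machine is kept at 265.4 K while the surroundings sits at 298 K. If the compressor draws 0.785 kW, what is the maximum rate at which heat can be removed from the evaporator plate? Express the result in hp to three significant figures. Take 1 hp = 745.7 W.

8.57 hp

The reservoir spacing is ΔT = 298 − 265.4 = 32.60 K.
COP_Carnot = T_C/ΔT = 265.40/32.60 = 8.141.
Q̇_max = COP_Carnot × Ẇ = 8.141 × 0.7850 kW = 6.391 kW = 8.570 hp.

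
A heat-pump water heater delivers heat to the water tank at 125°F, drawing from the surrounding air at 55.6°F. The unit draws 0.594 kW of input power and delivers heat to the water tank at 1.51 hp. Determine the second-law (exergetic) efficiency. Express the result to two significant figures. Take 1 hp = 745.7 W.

0.23

Converting, Q̇_H = 1.510 hp = 1.126 kW, so COP_actual = Q̇_H/Ẇ = 1.126/0.5940 = 1.896.
In absolute terms T_C = 286.26 K and T_H = 324.82 K, so ΔT = 38.56 K.
COP_Carnot = T_H/ΔT = 324.82/38.56 = 8.425.
η_II = COP_actual/COP_Carnot = 1.896/8.425 = 0.2250.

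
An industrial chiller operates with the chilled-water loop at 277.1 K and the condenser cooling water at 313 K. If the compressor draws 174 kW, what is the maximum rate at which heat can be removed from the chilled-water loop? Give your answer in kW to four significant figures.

1343 kW

The reservoir spacing is ΔT = 313 − 277.1 = 35.90 K.
COP_Carnot = T_C/ΔT = 277.10/35.90 = 7.719.
Q̇_max = COP_Carnot × Ẇ = 7.719 × 174.0 kW = 1343 kW.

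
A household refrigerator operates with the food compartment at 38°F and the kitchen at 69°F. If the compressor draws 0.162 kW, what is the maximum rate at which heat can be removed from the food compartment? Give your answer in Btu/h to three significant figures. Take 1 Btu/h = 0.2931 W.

8870 Btu/h

In absolute terms T_C = 276.48 K and T_H = 293.71 K, so ΔT = 17.22 K.
COP_Carnot = T_C/ΔT = 276.48/17.22 = 16.05.
Q̇_max = COP_Carnot × Ẇ = 16.05 × 0.1620 kW = 2.601 kW = 8873 Btu/h.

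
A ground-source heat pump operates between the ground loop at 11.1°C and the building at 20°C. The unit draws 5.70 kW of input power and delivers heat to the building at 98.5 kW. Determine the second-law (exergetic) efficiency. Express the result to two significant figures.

COP_actual = Q̇_H/Ẇ = 98.50/5.700 = 17.28.
In absolute terms T_C = 284.25 K and T_H = 293.15 K, so ΔT = 8.900 K.
COP_Carnot = T_H/ΔT = 293.15/8.900 = 32.94.
η_II = COP_actual/COP_Carnot = 17.28/32.94 = 0.5246.

0.52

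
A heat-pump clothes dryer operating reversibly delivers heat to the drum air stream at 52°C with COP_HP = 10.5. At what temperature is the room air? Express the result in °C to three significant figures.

COP_HP = T_H/(T_H − T_C) gives T_H − T_C = T_H/COP.
With T_H = 325.15 K, T_C = 325.15 × (1 − 1/10.5) = 294.18 K.
Converting, 294.18 K = 21.03°C.

21.0 °C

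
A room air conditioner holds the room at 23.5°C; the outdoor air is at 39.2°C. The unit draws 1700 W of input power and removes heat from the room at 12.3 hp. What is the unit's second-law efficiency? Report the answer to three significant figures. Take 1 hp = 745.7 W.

0.286

Converting, Q̇_C = 12.30 hp = 9172 W, so COP_actual = Q̇_C/Ẇ = 9172/1700 = 5.395.
In absolute terms T_C = 296.65 K and T_H = 312.35 K, so ΔT = 15.70 K.
COP_Carnot = T_C/ΔT = 296.65/15.70 = 18.89.
η_II = COP_actual/COP_Carnot = 5.395/18.89 = 0.2855.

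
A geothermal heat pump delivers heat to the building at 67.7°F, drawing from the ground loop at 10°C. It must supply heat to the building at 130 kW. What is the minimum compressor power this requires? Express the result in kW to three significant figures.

In absolute terms T_C = 283.15 K and T_H = 292.98 K, so ΔT = 9.833 K.
COP_Carnot = T_H/ΔT = 292.98/9.833 = 29.79.
Ẇ_min = Q̇/COP_Carnot = 130.0/29.79 = 4.363 kW.

4.36 kW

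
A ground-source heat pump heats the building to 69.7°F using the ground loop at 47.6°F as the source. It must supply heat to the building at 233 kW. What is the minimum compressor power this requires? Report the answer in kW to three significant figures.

In absolute terms T_C = 281.82 K and T_H = 294.09 K, so ΔT = 12.28 K.
COP_Carnot = T_H/ΔT = 294.09/12.28 = 23.95.
Ẇ_min = Q̇/COP_Carnot = 233.0/23.95 = 9.727 kW.

9.73 kW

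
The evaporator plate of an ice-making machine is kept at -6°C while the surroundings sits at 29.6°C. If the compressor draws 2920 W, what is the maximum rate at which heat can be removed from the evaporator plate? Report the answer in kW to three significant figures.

In absolute terms T_C = 267.15 K and T_H = 302.75 K, so ΔT = 35.60 K.
COP_Carnot = T_C/ΔT = 267.15/35.60 = 7.504.
Q̇_max = COP_Carnot × Ẇ = 7.504 × 2920 W = 21910 W = 21.91 kW.

21.9 kW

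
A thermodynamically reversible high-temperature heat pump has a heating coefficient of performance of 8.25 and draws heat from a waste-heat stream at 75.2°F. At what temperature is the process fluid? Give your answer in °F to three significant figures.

149 °F

COP_HP = T_H/(T_H − T_C) rearranges to T_H = COP·T_C/(COP − 1).
With T_C = 297.15 K, T_H = 8.25 × 297.15/7.250 = 338.14 K.
Converting, 338.14 K = 148.98°F.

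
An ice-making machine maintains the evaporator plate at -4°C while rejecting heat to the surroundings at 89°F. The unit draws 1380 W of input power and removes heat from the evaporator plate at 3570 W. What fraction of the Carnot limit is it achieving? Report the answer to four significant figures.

0.3428

COP_actual = Q̇_C/Ẇ = 3570/1380 = 2.587.
In absolute terms T_C = 269.15 K and T_H = 304.82 K, so ΔT = 35.67 K.
COP_Carnot = T_C/ΔT = 269.15/35.67 = 7.546.
η_II = COP_actual/COP_Carnot = 2.587/7.546 = 0.3428.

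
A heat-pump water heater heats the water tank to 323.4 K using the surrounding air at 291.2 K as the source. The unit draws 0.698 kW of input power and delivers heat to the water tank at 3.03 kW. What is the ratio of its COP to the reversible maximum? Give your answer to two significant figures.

0.43

COP_actual = Q̇_H/Ẇ = 3.030/0.6980 = 4.341.
The reservoir spacing is ΔT = 323.4 − 291.2 = 32.20 K.
COP_Carnot = T_H/ΔT = 323.40/32.20 = 10.04.
η_II = COP_actual/COP_Carnot = 4.341/10.04 = 0.4322.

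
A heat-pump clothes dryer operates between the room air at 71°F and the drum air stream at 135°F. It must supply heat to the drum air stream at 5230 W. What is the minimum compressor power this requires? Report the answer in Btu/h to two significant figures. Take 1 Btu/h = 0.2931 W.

In absolute terms T_C = 294.82 K and T_H = 330.37 K, so ΔT = 35.56 K.
COP_Carnot = T_H/ΔT = 330.37/35.56 = 9.292.
Ẇ_min = Q̇/COP_Carnot = 5230/9.292 = 562.9 W = 1920 Btu/h.

1900 Btu/h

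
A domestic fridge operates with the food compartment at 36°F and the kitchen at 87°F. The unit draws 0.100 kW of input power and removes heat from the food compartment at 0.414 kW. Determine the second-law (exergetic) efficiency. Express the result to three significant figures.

COP_actual = Q̇_C/Ẇ = 0.4140/0.1000 = 4.140.
In absolute terms T_C = 275.37 K and T_H = 303.71 K, so ΔT = 28.33 K.
COP_Carnot = T_C/ΔT = 275.37/28.33 = 9.719.
η_II = COP_actual/COP_Carnot = 4.140/9.719 = 0.4260.

0.426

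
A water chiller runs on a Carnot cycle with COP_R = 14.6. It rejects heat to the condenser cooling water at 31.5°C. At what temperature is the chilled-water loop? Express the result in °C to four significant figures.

11.97 °C

For a Carnot refrigerator COP_R = T_C/(T_H − T_C), so T_C = COP·T_H/(1 + COP).
With T_H = 304.65 K, T_C = 14.6 × 304.65/15.60 = 285.12 K.
Converting, 285.12 K = 11.97°C.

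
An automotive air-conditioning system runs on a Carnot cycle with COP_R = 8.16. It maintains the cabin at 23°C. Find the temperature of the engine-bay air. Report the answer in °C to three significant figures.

COP_R = T_C/(T_H − T_C) gives T_H − T_C = T_C/COP.
With T_C = 296.15 K, T_H = 296.15 × (1 + 1/8.16) = 332.44 K.
Converting, 332.44 K = 59.29°C.

59.3 °C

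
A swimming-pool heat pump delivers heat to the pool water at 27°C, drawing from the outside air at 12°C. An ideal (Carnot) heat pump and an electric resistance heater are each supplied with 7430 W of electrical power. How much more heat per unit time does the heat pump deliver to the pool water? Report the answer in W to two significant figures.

140000 W

In absolute terms T_C = 285.15 K and T_H = 300.15 K, so ΔT = 15.00 K.
COP_Carnot = T_H/ΔT = 300.15/15.00 = 20.01.
The heat pump delivers Q̇_H = COP × Ẇ = 148700 W; the resistance heater delivers Ẇ = 7430 W.
Extra = (COP − 1)·Ẇ = 141200 W.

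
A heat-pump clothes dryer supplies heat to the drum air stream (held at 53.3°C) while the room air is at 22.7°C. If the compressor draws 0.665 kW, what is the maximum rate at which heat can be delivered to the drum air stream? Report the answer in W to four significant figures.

7094 W

In absolute terms T_C = 295.85 K and T_H = 326.45 K, so ΔT = 30.60 K.
COP_Carnot = T_H/ΔT = 326.45/30.60 = 10.67.
Q̇_max = COP_Carnot × Ẇ = 10.67 × 0.6650 kW = 7.094 kW = 7094 W.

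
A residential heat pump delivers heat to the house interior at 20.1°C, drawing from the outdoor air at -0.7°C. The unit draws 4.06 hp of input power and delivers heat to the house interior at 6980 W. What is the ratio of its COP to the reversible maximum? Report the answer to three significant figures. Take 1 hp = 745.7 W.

Converting, Q̇_H = 6980 W = 9.360 hp, so COP_actual = Q̇_H/Ẇ = 9.360/4.060 = 2.306.
In absolute terms T_C = 272.45 K and T_H = 293.25 K, so ΔT = 20.80 K.
COP_Carnot = T_H/ΔT = 293.25/20.80 = 14.10.
η_II = COP_actual/COP_Carnot = 2.306/14.10 = 0.1635.

0.164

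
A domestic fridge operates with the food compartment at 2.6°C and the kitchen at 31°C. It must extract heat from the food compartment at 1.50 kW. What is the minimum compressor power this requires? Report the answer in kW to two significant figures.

0.15 kW

In absolute terms T_C = 275.75 K and T_H = 304.15 K, so ΔT = 28.40 K.
COP_Carnot = T_C/ΔT = 275.75/28.40 = 9.710.
Ẇ_min = Q̇/COP_Carnot = 1.500/9.710 = 0.1545 kW.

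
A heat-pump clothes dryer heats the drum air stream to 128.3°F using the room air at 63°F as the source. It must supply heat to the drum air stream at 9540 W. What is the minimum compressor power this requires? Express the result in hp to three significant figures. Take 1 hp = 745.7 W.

In absolute terms T_C = 290.37 K and T_H = 326.65 K, so ΔT = 36.28 K.
COP_Carnot = T_H/ΔT = 326.65/36.28 = 9.004.
Ẇ_min = Q̇/COP_Carnot = 9540/9.004 = 1060 W = 1.421 hp.

1.42 hp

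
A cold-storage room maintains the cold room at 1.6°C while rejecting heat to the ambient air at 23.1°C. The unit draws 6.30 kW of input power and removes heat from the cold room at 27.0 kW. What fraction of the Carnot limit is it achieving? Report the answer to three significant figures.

COP_actual = Q̇_C/Ẇ = 27.00/6.300 = 4.286.
In absolute terms T_C = 274.75 K and T_H = 296.25 K, so ΔT = 21.50 K.
COP_Carnot = T_C/ΔT = 274.75/21.50 = 12.78.
η_II = COP_actual/COP_Carnot = 4.286/12.78 = 0.3354.

0.335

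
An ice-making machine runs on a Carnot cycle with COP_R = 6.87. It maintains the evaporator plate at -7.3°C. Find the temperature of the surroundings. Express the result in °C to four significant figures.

COP_R = T_C/(T_H − T_C) gives T_H − T_C = T_C/COP.
With T_C = 265.85 K, T_H = 265.85 × (1 + 1/6.87) = 304.55 K.
Converting, 304.55 K = 31.40°C.

31.40 °C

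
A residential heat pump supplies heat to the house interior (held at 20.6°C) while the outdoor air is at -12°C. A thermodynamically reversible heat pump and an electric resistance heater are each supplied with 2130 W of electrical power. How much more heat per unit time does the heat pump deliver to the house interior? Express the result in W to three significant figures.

17100 W

In absolute terms T_C = 261.15 K and T_H = 293.75 K, so ΔT = 32.60 K.
COP_Carnot = T_H/ΔT = 293.75/32.60 = 9.011.
The heat pump delivers Q̇_H = COP × Ẇ = 19190 W; the resistance heater delivers Ẇ = 2130 W.
Extra = (COP − 1)·Ẇ = 17060 W.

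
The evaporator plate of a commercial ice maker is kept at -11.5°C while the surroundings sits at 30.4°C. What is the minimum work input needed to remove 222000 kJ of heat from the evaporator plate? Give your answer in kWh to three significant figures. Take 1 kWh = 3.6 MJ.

9.88 kWh

In absolute terms T_C = 261.65 K and T_H = 303.55 K, so ΔT = 41.90 K.
The reversible limit is COP_R = T_C/ΔT = 6.245, so W_min = Q_C/COP = Q_C·ΔT/T_C.
W_min = 222000 × 41.90/261.65 = 35550 kJ = 9.875 kWh.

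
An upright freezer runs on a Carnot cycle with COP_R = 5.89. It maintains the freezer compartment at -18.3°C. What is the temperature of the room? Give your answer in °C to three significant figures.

25.0 °C

COP_R = T_C/(T_H − T_C) gives T_H − T_C = T_C/COP.
With T_C = 254.85 K, T_H = 254.85 × (1 + 1/5.89) = 298.12 K.
Converting, 298.12 K = 24.97°C.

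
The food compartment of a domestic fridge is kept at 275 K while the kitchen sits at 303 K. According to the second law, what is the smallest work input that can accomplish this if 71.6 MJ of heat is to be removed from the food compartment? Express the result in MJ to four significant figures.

7.290 MJ

The reservoir spacing is ΔT = 303 − 275 = 28.00 K.
The reversible limit is COP_R = T_C/ΔT = 9.821, so W_min = Q_C/COP = Q_C·ΔT/T_C.
W_min = 71.60 × 28.00/275.00 = 7.290 MJ.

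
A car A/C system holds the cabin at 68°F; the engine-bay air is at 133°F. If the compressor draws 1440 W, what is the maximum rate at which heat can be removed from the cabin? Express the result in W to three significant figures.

In absolute terms T_C = 293.15 K and T_H = 329.26 K, so ΔT = 36.11 K.
COP_Carnot = T_C/ΔT = 293.15/36.11 = 8.118.
Q̇_max = COP_Carnot × Ẇ = 8.118 × 1440 W = 11690 W.

11700 W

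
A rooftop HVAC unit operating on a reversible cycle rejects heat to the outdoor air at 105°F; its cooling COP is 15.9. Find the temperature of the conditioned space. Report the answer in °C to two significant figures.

22 °C

For a Carnot refrigerator COP_R = T_C/(T_H − T_C), so T_C = COP·T_H/(1 + COP).
With T_H = 313.71 K, T_C = 15.9 × 313.71/16.90 = 295.14 K.
Converting, 295.14 K = 21.99°C.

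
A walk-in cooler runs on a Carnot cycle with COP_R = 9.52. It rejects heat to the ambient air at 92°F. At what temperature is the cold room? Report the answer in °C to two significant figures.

4.2 °C

For a Carnot refrigerator COP_R = T_C/(T_H − T_C), so T_C = COP·T_H/(1 + COP).
With T_H = 306.48 K, T_C = 9.52 × 306.48/10.52 = 277.35 K.
Converting, 277.35 K = 4.20°C.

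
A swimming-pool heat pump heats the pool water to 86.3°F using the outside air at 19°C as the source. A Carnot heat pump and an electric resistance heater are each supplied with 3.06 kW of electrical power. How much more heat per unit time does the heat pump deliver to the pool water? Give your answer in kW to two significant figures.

80 kW

In absolute terms T_C = 292.15 K and T_H = 303.32 K, so ΔT = 11.17 K.
COP_Carnot = T_H/ΔT = 303.32/11.17 = 27.16.
The heat pump delivers Q̇_H = COP × Ẇ = 83.12 kW; the resistance heater delivers Ẇ = 3.060 kW.
Extra = (COP − 1)·Ẇ = 80.06 kW.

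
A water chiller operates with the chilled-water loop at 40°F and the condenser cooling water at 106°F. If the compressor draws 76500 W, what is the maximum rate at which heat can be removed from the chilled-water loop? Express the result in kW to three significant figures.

In absolute terms T_C = 277.59 K and T_H = 314.26 K, so ΔT = 36.67 K.
COP_Carnot = T_C/ΔT = 277.59/36.67 = 7.571.
Q̇_max = COP_Carnot × Ẇ = 7.571 × 76500 W = 579200 W = 579.2 kW.

579 kW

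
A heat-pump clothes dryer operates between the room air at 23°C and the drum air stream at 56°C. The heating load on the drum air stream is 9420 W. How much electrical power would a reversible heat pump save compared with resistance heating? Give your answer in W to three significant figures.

8480 W

In absolute terms T_C = 296.15 K and T_H = 329.15 K, so ΔT = 33.00 K.
COP_Carnot = T_H/ΔT = 329.15/33.00 = 9.974.
Resistance heating needs Ẇ_res = Q̇_H = 9420 W; the reversible heat pump needs only Ẇ_hp = Q̇_H/COP = 944.4 W.
Saving = 9420 − 944.4 = 8476 W.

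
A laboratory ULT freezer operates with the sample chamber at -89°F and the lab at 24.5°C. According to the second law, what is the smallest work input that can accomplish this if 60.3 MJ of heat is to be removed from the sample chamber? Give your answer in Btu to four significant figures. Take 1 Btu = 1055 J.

In absolute terms T_C = 205.93 K and T_H = 297.65 K, so ΔT = 91.72 K.
The reversible limit is COP_R = T_C/ΔT = 2.245, so W_min = Q_C/COP = Q_C·ΔT/T_C.
W_min = 60.30 × 91.72/205.93 = 26.86 MJ = 25460 Btu.

25460 Btu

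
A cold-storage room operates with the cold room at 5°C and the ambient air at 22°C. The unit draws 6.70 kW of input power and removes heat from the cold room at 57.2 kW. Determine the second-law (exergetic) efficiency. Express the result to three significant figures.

COP_actual = Q̇_C/Ẇ = 57.20/6.700 = 8.537.
In absolute terms T_C = 278.15 K and T_H = 295.15 K, so ΔT = 17.00 K.
COP_Carnot = T_C/ΔT = 278.15/17.00 = 16.36.
η_II = COP_actual/COP_Carnot = 8.537/16.36 = 0.5218.

0.522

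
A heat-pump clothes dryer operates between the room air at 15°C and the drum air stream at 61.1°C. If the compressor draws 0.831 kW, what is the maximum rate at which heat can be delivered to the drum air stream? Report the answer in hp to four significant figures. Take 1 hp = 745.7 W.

8.080 hp

In absolute terms T_C = 288.15 K and T_H = 334.25 K, so ΔT = 46.10 K.
COP_Carnot = T_H/ΔT = 334.25/46.10 = 7.251.
Q̇_max = COP_Carnot × Ẇ = 7.251 × 0.8310 kW = 6.025 kW = 8.080 hp.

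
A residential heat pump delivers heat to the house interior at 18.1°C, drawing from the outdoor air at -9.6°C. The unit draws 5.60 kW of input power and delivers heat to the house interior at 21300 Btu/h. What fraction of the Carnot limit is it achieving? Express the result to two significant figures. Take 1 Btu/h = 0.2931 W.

0.11

Converting, Q̇_H = 21300 Btu/h = 6.243 kW, so COP_actual = Q̇_H/Ẇ = 6.243/5.600 = 1.115.
In absolute terms T_C = 263.55 K and T_H = 291.25 K, so ΔT = 27.70 K.
COP_Carnot = T_H/ΔT = 291.25/27.70 = 10.51.
η_II = COP_actual/COP_Carnot = 1.115/10.51 = 0.1060.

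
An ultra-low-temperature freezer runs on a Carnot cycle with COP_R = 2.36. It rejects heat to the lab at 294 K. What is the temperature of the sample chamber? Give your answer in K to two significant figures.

210 K

For a Carnot refrigerator COP_R = T_C/(T_H − T_C), so T_C = COP·T_H/(1 + COP).
With T_H = 294.00 K, T_C = 2.36 × 294.00/3.360 = 206.50 K.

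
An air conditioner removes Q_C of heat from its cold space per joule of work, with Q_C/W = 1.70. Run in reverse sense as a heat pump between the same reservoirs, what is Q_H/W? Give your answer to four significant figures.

The first law on one cycle gives Q_H = Q_C + W, so Q_H/W = Q_C/W + 1.
COP_HP = COP_R + 1 = 1.70 + 1 = 2.70.

2.700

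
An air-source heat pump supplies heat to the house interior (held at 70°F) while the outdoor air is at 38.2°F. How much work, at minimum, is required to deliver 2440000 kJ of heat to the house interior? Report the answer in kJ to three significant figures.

146000 kJ

In absolute terms T_C = 276.59 K and T_H = 294.26 K, so ΔT = 17.67 K.
The reversible limit is COP_HP = T_H/ΔT = 16.66, so W_min = Q_H/COP = Q_H·ΔT/T_H.
W_min = 2440000 × 17.67/294.26 = 146500 kJ.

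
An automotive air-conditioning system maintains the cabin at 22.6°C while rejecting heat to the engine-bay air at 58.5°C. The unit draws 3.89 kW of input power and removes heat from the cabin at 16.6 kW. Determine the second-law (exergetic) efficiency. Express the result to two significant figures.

COP_actual = Q̇_C/Ẇ = 16.60/3.890 = 4.267.
In absolute terms T_C = 295.75 K and T_H = 331.65 K, so ΔT = 35.90 K.
COP_Carnot = T_C/ΔT = 295.75/35.90 = 8.238.
η_II = COP_actual/COP_Carnot = 4.267/8.238 = 0.5180.

0.52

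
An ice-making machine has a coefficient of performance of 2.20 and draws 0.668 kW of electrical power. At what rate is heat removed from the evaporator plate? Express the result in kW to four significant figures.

Q̇_C = COP × Ẇ = 2.20 × 0.6680 = 1.470 kW.

1.470 kW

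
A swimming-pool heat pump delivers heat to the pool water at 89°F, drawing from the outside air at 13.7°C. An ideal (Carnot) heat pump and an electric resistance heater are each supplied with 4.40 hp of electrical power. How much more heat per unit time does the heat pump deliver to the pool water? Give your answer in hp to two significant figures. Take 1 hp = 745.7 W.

In absolute terms T_C = 286.85 K and T_H = 304.82 K, so ΔT = 17.97 K.
COP_Carnot = T_H/ΔT = 304.82/17.97 = 16.97.
The heat pump delivers Q̇_H = COP × Ẇ = 74.65 hp; the resistance heater delivers Ẇ = 4.400 hp.
Extra = (COP − 1)·Ẇ = 70.25 hp.

70 hp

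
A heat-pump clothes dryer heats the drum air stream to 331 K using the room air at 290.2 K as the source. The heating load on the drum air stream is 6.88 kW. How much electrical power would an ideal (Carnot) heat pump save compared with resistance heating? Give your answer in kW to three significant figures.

6.03 kW

The reservoir spacing is ΔT = 331 − 290.2 = 40.80 K.
COP_Carnot = T_H/ΔT = 331.00/40.80 = 8.113.
Resistance heating needs Ẇ_res = Q̇_H = 6.880 kW; the reversible heat pump needs only Ẇ_hp = Q̇_H/COP = 0.8480 kW.
Saving = 6.880 − 0.8480 = 6.032 kW.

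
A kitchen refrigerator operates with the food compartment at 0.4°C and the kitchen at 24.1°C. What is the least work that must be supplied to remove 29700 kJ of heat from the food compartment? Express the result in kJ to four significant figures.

2573 kJ

In absolute terms T_C = 273.55 K and T_H = 297.25 K, so ΔT = 23.70 K.
The reversible limit is COP_R = T_C/ΔT = 11.54, so W_min = Q_C/COP = Q_C·ΔT/T_C.
W_min = 29700 × 23.70/273.55 = 2573 kJ.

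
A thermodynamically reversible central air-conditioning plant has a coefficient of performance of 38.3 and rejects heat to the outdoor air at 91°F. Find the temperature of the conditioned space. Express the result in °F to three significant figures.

77.0 °F

For a Carnot refrigerator COP_R = T_C/(T_H − T_C), so T_C = COP·T_H/(1 + COP).
With T_H = 305.93 K, T_C = 38.3 × 305.93/39.30 = 298.14 K.
Converting, 298.14 K = 76.99°F.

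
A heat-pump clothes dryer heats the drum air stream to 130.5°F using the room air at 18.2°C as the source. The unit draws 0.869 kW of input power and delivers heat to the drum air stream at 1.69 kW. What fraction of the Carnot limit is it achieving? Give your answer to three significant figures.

0.217

COP_actual = Q̇_H/Ẇ = 1.690/0.8690 = 1.945.
In absolute terms T_C = 291.35 K and T_H = 327.87 K, so ΔT = 36.52 K.
COP_Carnot = T_H/ΔT = 327.87/36.52 = 8.977.
η_II = COP_actual/COP_Carnot = 1.945/8.977 = 0.2166.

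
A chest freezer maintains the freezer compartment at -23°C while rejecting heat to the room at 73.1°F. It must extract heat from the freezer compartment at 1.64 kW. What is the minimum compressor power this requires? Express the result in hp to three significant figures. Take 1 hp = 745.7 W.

In absolute terms T_C = 250.15 K and T_H = 295.98 K, so ΔT = 45.83 K.
COP_Carnot = T_C/ΔT = 250.15/45.83 = 5.458.
Ẇ_min = Q̇/COP_Carnot = 1.640/5.458 = 0.3005 kW = 0.4030 hp.

0.403 hp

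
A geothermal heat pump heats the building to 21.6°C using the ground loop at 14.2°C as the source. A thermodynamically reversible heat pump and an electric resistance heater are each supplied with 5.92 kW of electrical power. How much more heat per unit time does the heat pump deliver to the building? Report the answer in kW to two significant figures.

230 kW

In absolute terms T_C = 287.35 K and T_H = 294.75 K, so ΔT = 7.400 K.
COP_Carnot = T_H/ΔT = 294.75/7.400 = 39.83.
The heat pump delivers Q̇_H = COP × Ẇ = 235.8 kW; the resistance heater delivers Ẇ = 5.920 kW.
Extra = (COP − 1)·Ẇ = 229.9 kW.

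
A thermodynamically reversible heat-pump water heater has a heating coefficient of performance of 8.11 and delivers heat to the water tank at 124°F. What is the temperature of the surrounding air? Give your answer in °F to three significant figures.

COP_HP = T_H/(T_H − T_C) gives T_H − T_C = T_H/COP.
With T_H = 324.26 K, T_C = 324.26 × (1 − 1/8.11) = 284.28 K.
Converting, 284.28 K = 52.03°F.

52.0 °F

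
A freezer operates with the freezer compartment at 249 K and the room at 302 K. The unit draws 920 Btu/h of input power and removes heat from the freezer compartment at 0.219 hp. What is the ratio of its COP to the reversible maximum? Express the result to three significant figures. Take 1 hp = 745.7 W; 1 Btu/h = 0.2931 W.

0.129

Converting, Q̇_C = 0.2190 hp = 557.2 Btu/h, so COP_actual = Q̇_C/Ẇ = 557.2/920.0 = 0.6056.
The reservoir spacing is ΔT = 302 − 249 = 53.00 K.
COP_Carnot = T_C/ΔT = 249.00/53.00 = 4.698.
η_II = COP_actual/COP_Carnot = 0.6056/4.698 = 0.1289.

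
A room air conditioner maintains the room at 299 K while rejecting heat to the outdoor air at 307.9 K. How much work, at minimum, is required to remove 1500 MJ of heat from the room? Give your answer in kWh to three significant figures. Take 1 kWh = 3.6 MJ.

The reservoir spacing is ΔT = 307.9 − 299 = 8.900 K.
The reversible limit is COP_R = T_C/ΔT = 33.60, so W_min = Q_C/COP = Q_C·ΔT/T_C.
W_min = 1500 × 8.900/299.00 = 44.65 MJ = 12.40 kWh.

12.4 kWh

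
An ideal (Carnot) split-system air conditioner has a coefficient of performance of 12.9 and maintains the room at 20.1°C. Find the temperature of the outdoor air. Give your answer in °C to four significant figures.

COP_R = T_C/(T_H − T_C) gives T_H − T_C = T_C/COP.
With T_C = 293.25 K, T_H = 293.25 × (1 + 1/12.9) = 315.98 K.
Converting, 315.98 K = 42.83°C.

42.83 °C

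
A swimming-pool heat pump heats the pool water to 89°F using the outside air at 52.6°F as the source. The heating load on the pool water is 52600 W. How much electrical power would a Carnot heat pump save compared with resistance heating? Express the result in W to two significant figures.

49000 W

In absolute terms T_C = 284.59 K and T_H = 304.82 K, so ΔT = 20.22 K.
COP_Carnot = T_H/ΔT = 304.82/20.22 = 15.07.
Resistance heating needs Ẇ_res = Q̇_H = 52600 W; the reversible heat pump needs only Ẇ_hp = Q̇_H/COP = 3490 W.
Saving = 52600 − 3490 = 49110 W.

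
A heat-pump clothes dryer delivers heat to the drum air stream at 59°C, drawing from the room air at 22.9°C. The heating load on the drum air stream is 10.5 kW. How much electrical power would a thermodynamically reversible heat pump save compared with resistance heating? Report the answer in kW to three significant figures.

In absolute terms T_C = 296.05 K and T_H = 332.15 K, so ΔT = 36.10 K.
COP_Carnot = T_H/ΔT = 332.15/36.10 = 9.201.
Resistance heating needs Ẇ_res = Q̇_H = 10.50 kW; the reversible heat pump needs only Ẇ_hp = Q̇_H/COP = 1.141 kW.
Saving = 10.50 − 1.141 = 9.359 kW.

9.36 kW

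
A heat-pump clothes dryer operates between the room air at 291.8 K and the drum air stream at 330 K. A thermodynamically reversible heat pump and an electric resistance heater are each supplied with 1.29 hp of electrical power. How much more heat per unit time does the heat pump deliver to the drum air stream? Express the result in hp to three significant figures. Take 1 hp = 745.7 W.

The reservoir spacing is ΔT = 330 − 291.8 = 38.20 K.
COP_Carnot = T_H/ΔT = 330.00/38.20 = 8.639.
The heat pump delivers Q̇_H = COP × Ẇ = 11.14 hp; the resistance heater delivers Ẇ = 1.290 hp.
Extra = (COP − 1)·Ẇ = 9.854 hp.

9.85 hp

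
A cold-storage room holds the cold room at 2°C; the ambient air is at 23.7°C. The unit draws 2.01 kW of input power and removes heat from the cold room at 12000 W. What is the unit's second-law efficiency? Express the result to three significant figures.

Converting, Q̇_C = 12000 W = 12.00 kW, so COP_actual = Q̇_C/Ẇ = 12.00/2.010 = 5.970.
In absolute terms T_C = 275.15 K and T_H = 296.85 K, so ΔT = 21.70 K.
COP_Carnot = T_C/ΔT = 275.15/21.70 = 12.68.
η_II = COP_actual/COP_Carnot = 5.970/12.68 = 0.4708.

0.471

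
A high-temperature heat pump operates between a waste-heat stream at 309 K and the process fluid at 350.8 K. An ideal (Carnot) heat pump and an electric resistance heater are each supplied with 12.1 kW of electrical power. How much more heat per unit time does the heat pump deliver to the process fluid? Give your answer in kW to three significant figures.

The reservoir spacing is ΔT = 350.8 − 309 = 41.80 K.
COP_Carnot = T_H/ΔT = 350.80/41.80 = 8.392.
The heat pump delivers Q̇_H = COP × Ẇ = 101.5 kW; the resistance heater delivers Ẇ = 12.10 kW.
Extra = (COP − 1)·Ẇ = 89.45 kW.

89.4 kW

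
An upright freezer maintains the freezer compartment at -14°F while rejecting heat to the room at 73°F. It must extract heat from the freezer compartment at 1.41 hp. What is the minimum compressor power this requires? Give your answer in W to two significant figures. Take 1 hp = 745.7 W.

In absolute terms T_C = 247.59 K and T_H = 295.93 K, so ΔT = 48.33 K.
COP_Carnot = T_C/ΔT = 247.59/48.33 = 5.123.
Ẇ_min = Q̇/COP_Carnot = 1.410/5.123 = 0.2752 hp = 205.3 W.

210 W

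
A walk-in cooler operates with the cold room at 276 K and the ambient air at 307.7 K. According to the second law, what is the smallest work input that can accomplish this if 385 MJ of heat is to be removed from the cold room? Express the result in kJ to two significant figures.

The reservoir spacing is ΔT = 307.7 − 276 = 31.70 K.
The reversible limit is COP_R = T_C/ΔT = 8.707, so W_min = Q_C/COP = Q_C·ΔT/T_C.
W_min = 385.0 × 31.70/276.00 = 44.22 MJ = 44220 kJ.

44000 kJ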